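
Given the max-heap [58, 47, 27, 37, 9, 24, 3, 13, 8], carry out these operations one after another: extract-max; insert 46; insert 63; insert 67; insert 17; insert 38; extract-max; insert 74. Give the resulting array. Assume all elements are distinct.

[74, 47, 63, 37, 46, 38, 3, 8, 13, 9, 24, 17, 27]

extract-max → returns 58:
  remove root 58; move last element 8 to root → [8, 47, 27, 37, 9, 24, 3, 13]
  8 vs larger child 47 at index 1, swap → [47, 8, 27, 37, 9, 24, 3, 13]
  8 vs larger child 37 at index 3, swap → [47, 37, 27, 8, 9, 24, 3, 13]
  8 vs only child 13 at index 7, swap → [47, 37, 27, 13, 9, 24, 3, 8]
insert 46:
  append 46 at index 8 → [47, 37, 27, 13, 9, 24, 3, 8, 46]
  46 > parent 13 at index 3, swap → [47, 37, 27, 46, 9, 24, 3, 8, 13]
  46 > parent 37 at index 1, swap → [47, 46, 27, 37, 9, 24, 3, 8, 13]
insert 63:
  append 63 at index 9 → [47, 46, 27, 37, 9, 24, 3, 8, 13, 63]
  63 > parent 9 at index 4, swap → [47, 46, 27, 37, 63, 24, 3, 8, 13, 9]
  63 > parent 46 at index 1, swap → [47, 63, 27, 37, 46, 24, 3, 8, 13, 9]
  63 > parent 47 at index 0, swap → [63, 47, 27, 37, 46, 24, 3, 8, 13, 9]
insert 67:
  append 67 at index 10 → [63, 47, 27, 37, 46, 24, 3, 8, 13, 9, 67]
  67 > parent 46 at index 4, swap → [63, 47, 27, 37, 67, 24, 3, 8, 13, 9, 46]
  67 > parent 47 at index 1, swap → [63, 67, 27, 37, 47, 24, 3, 8, 13, 9, 46]
  67 > parent 63 at index 0, swap → [67, 63, 27, 37, 47, 24, 3, 8, 13, 9, 46]
insert 17:
  append 17 at index 11 → [67, 63, 27, 37, 47, 24, 3, 8, 13, 9, 46, 17] (no swap needed)
insert 38:
  append 38 at index 12 → [67, 63, 27, 37, 47, 24, 3, 8, 13, 9, 46, 17, 38]
  38 > parent 24 at index 5, swap → [67, 63, 27, 37, 47, 38, 3, 8, 13, 9, 46, 17, 24]
  38 > parent 27 at index 2, swap → [67, 63, 38, 37, 47, 27, 3, 8, 13, 9, 46, 17, 24]
extract-max → returns 67:
  remove root 67; move last element 24 to root → [24, 63, 38, 37, 47, 27, 3, 8, 13, 9, 46, 17]
  24 vs larger child 63 at index 1, swap → [63, 24, 38, 37, 47, 27, 3, 8, 13, 9, 46, 17]
  24 vs larger child 47 at index 4, swap → [63, 47, 38, 37, 24, 27, 3, 8, 13, 9, 46, 17]
  24 vs larger child 46 at index 10, swap → [63, 47, 38, 37, 46, 27, 3, 8, 13, 9, 24, 17]
insert 74:
  append 74 at index 12 → [63, 47, 38, 37, 46, 27, 3, 8, 13, 9, 24, 17, 74]
  74 > parent 27 at index 5, swap → [63, 47, 38, 37, 46, 74, 3, 8, 13, 9, 24, 17, 27]
  74 > parent 38 at index 2, swap → [63, 47, 74, 37, 46, 38, 3, 8, 13, 9, 24, 17, 27]
  74 > parent 63 at index 0, swap → [74, 47, 63, 37, 46, 38, 3, 8, 13, 9, 24, 17, 27]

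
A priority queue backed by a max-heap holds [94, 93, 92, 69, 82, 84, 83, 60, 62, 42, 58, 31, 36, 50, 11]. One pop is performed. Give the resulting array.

[93, 82, 92, 69, 58, 84, 83, 60, 62, 42, 11, 31, 36, 50]

remove root 94; move last element 11 to root → [11, 93, 92, 69, 82, 84, 83, 60, 62, 42, 58, 31, 36, 50]
11 vs larger child 93 at index 1, swap → [93, 11, 92, 69, 82, 84, 83, 60, 62, 42, 58, 31, 36, 50]
11 vs larger child 82 at index 4, swap → [93, 82, 92, 69, 11, 84, 83, 60, 62, 42, 58, 31, 36, 50]
11 vs larger child 58 at index 10, swap → [93, 82, 92, 69, 58, 84, 83, 60, 62, 42, 11, 31, 36, 50]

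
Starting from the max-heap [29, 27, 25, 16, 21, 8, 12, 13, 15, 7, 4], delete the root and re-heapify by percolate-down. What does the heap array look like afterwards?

[27, 21, 25, 16, 7, 8, 12, 13, 15, 4]

remove root 29; move last element 4 to root → [4, 27, 25, 16, 21, 8, 12, 13, 15, 7]
4 vs larger child 27 at index 1, swap → [27, 4, 25, 16, 21, 8, 12, 13, 15, 7]
4 vs larger child 21 at index 4, swap → [27, 21, 25, 16, 4, 8, 12, 13, 15, 7]
4 vs only child 7 at index 9, swap → [27, 21, 25, 16, 7, 8, 12, 13, 15, 4]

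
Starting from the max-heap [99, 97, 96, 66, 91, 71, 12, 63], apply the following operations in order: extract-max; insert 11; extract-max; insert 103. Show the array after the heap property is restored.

[103, 96, 71, 91, 63, 11, 12, 66]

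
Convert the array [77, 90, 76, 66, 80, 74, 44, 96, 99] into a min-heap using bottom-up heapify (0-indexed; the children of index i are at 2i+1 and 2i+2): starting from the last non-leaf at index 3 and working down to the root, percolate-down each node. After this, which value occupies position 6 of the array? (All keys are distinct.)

76

sift down from index 3: already satisfies heap property
sift down from index 2:
  76 vs smaller child 44 at index 6, swap → [77, 90, 44, 66, 80, 74, 76, 96, 99]
sift down from index 1:
  90 vs smaller child 66 at index 3, swap → [77, 66, 44, 90, 80, 74, 76, 96, 99]
sift down from index 0:
  77 vs smaller child 44 at index 2, swap → [44, 66, 77, 90, 80, 74, 76, 96, 99]
  77 vs smaller child 74 at index 5, swap → [44, 66, 74, 90, 80, 77, 76, 96, 99]
resulting array: [44, 66, 74, 90, 80, 77, 76, 96, 99]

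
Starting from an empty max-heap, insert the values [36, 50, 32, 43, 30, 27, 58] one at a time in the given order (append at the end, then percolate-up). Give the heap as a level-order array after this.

[58, 43, 50, 36, 30, 27, 32]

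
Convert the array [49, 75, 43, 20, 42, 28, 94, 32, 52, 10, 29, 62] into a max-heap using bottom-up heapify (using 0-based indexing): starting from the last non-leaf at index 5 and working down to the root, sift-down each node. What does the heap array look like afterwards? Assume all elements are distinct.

[94, 75, 62, 52, 42, 49, 43, 32, 20, 10, 29, 28]

sift down from index 5:
  28 vs only child 62 at index 11, swap → [49, 75, 43, 20, 42, 62, 94, 32, 52, 10, 29, 28]
sift down from index 4: already satisfies heap property
sift down from index 3:
  20 vs larger child 52 at index 8, swap → [49, 75, 43, 52, 42, 62, 94, 32, 20, 10, 29, 28]
sift down from index 2:
  43 vs larger child 94 at index 6, swap → [49, 75, 94, 52, 42, 62, 43, 32, 20, 10, 29, 28]
sift down from index 1: already satisfies heap property
sift down from index 0:
  49 vs larger child 94 at index 2, swap → [94, 75, 49, 52, 42, 62, 43, 32, 20, 10, 29, 28]
  49 vs larger child 62 at index 5, swap → [94, 75, 62, 52, 42, 49, 43, 32, 20, 10, 29, 28]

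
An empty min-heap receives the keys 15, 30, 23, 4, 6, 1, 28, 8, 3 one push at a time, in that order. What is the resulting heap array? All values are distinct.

[1, 3, 4, 6, 15, 23, 28, 30, 8]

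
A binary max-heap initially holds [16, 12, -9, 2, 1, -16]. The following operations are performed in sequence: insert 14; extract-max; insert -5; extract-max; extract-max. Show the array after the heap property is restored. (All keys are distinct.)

[2, 1, -5, -9, -16]

insert 14:
  append 14 at index 6 → [16, 12, -9, 2, 1, -16, 14]
  14 > parent -9 at index 2, swap → [16, 12, 14, 2, 1, -16, -9]
extract-max → returns 16:
  remove root 16; move last element -9 to root → [-9, 12, 14, 2, 1, -16]
  -9 vs larger child 14 at index 2, swap → [14, 12, -9, 2, 1, -16]
insert -5:
  append -5 at index 6 → [14, 12, -9, 2, 1, -16, -5]
  -5 > parent -9 at index 2, swap → [14, 12, -5, 2, 1, -16, -9]
extract-max → returns 14:
  remove root 14; move last element -9 to root → [-9, 12, -5, 2, 1, -16]
  -9 vs larger child 12 at index 1, swap → [12, -9, -5, 2, 1, -16]
  -9 vs larger child 2 at index 3, swap → [12, 2, -5, -9, 1, -16]
extract-max → returns 12:
  remove root 12; move last element -16 to root → [-16, 2, -5, -9, 1]
  -16 vs larger child 2 at index 1, swap → [2, -16, -5, -9, 1]
  -16 vs larger child 1 at index 4, swap → [2, 1, -5, -9, -16]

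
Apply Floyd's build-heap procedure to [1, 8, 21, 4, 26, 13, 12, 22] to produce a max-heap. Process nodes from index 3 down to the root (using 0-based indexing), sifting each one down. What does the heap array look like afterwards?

[26, 22, 21, 4, 8, 13, 12, 1]

sift down from index 3:
  4 vs only child 22 at index 7, swap → [1, 8, 21, 22, 26, 13, 12, 4]
sift down from index 2: already satisfies heap property
sift down from index 1:
  8 vs larger child 26 at index 4, swap → [1, 26, 21, 22, 8, 13, 12, 4]
sift down from index 0:
  1 vs larger child 26 at index 1, swap → [26, 1, 21, 22, 8, 13, 12, 4]
  1 vs larger child 22 at index 3, swap → [26, 22, 21, 1, 8, 13, 12, 4]
  1 vs only child 4 at index 7, swap → [26, 22, 21, 4, 8, 13, 12, 1]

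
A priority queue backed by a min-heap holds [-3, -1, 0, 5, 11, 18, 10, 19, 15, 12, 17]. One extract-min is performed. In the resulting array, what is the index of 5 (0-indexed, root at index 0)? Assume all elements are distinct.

remove root -3; move last element 17 to root → [17, -1, 0, 5, 11, 18, 10, 19, 15, 12]
17 vs smaller child -1 at index 1, swap → [-1, 17, 0, 5, 11, 18, 10, 19, 15, 12]
17 vs smaller child 5 at index 3, swap → [-1, 5, 0, 17, 11, 18, 10, 19, 15, 12]
17 vs smaller child 15 at index 8, swap → [-1, 5, 0, 15, 11, 18, 10, 19, 17, 12]
resulting array: [-1, 5, 0, 15, 11, 18, 10, 19, 17, 12]

1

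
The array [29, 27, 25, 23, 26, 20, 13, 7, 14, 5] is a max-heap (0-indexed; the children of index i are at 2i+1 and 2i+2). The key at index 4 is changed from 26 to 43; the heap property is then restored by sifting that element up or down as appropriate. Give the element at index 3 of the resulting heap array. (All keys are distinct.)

set index 4 from 26 to 43 → [29, 27, 25, 23, 43, 20, 13, 7, 14, 5]
43 > parent 27 at index 1, swap → [29, 43, 25, 23, 27, 20, 13, 7, 14, 5]
43 > parent 29 at index 0, swap → [43, 29, 25, 23, 27, 20, 13, 7, 14, 5]
resulting array: [43, 29, 25, 23, 27, 20, 13, 7, 14, 5]

23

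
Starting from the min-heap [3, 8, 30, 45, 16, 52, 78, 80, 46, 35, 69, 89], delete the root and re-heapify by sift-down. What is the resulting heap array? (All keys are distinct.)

[8, 16, 30, 45, 35, 52, 78, 80, 46, 89, 69]

remove root 3; move last element 89 to root → [89, 8, 30, 45, 16, 52, 78, 80, 46, 35, 69]
89 vs smaller child 8 at index 1, swap → [8, 89, 30, 45, 16, 52, 78, 80, 46, 35, 69]
89 vs smaller child 16 at index 4, swap → [8, 16, 30, 45, 89, 52, 78, 80, 46, 35, 69]
89 vs smaller child 35 at index 9, swap → [8, 16, 30, 45, 35, 52, 78, 80, 46, 89, 69]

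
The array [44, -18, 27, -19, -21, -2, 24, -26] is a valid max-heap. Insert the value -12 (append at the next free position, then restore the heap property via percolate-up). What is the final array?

append -12 at index 8 → [44, -18, 27, -19, -21, -2, 24, -26, -12]
-12 > parent -19 at index 3, swap → [44, -18, 27, -12, -21, -2, 24, -26, -19]
-12 > parent -18 at index 1, swap → [44, -12, 27, -18, -21, -2, 24, -26, -19]

[44, -12, 27, -18, -21, -2, 24, -26, -19]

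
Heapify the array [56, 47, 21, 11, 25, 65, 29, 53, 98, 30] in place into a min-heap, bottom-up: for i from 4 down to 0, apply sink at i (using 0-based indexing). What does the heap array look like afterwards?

[11, 25, 21, 47, 30, 65, 29, 53, 98, 56]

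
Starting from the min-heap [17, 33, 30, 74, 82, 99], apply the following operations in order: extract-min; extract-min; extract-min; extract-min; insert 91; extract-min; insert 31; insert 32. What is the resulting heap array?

[31, 32, 91, 99]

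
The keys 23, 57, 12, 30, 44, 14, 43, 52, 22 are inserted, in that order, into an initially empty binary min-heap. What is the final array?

[12, 22, 14, 30, 44, 23, 43, 57, 52]

Insert 23:
  append 23 at index 0 → [23] (no swap needed)
Insert 57:
  append 57 at index 1 → [23, 57] (no swap needed)
Insert 12:
  append 12 at index 2 → [23, 57, 12]
  12 < parent 23 at index 0, swap → [12, 57, 23]
Insert 30:
  append 30 at index 3 → [12, 57, 23, 30]
  30 < parent 57 at index 1, swap → [12, 30, 23, 57]
Insert 44:
  append 44 at index 4 → [12, 30, 23, 57, 44] (no swap needed)
Insert 14:
  append 14 at index 5 → [12, 30, 23, 57, 44, 14]
  14 < parent 23 at index 2, swap → [12, 30, 14, 57, 44, 23]
Insert 43:
  append 43 at index 6 → [12, 30, 14, 57, 44, 23, 43] (no swap needed)
Insert 52:
  append 52 at index 7 → [12, 30, 14, 57, 44, 23, 43, 52]
  52 < parent 57 at index 3, swap → [12, 30, 14, 52, 44, 23, 43, 57]
Insert 22:
  append 22 at index 8 → [12, 30, 14, 52, 44, 23, 43, 57, 22]
  22 < parent 52 at index 3, swap → [12, 30, 14, 22, 44, 23, 43, 57, 52]
  22 < parent 30 at index 1, swap → [12, 22, 14, 30, 44, 23, 43, 57, 52]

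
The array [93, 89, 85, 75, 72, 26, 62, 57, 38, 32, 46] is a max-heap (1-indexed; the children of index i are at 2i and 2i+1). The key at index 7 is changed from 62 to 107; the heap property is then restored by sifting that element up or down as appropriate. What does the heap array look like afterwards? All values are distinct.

set index 7 from 62 to 107 → [93, 89, 85, 75, 72, 26, 107, 57, 38, 32, 46]
107 > parent 85 at index 3, swap → [93, 89, 107, 75, 72, 26, 85, 57, 38, 32, 46]
107 > parent 93 at index 1, swap → [107, 89, 93, 75, 72, 26, 85, 57, 38, 32, 46]

[107, 89, 93, 75, 72, 26, 85, 57, 38, 32, 46]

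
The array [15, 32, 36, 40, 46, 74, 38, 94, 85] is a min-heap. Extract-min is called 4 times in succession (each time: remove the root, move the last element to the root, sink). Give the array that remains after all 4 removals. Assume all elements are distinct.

[40, 46, 74, 85, 94]

extract-min #1 returns 15:
  remove root 15; move last element 85 to root → [85, 32, 36, 40, 46, 74, 38, 94]
  85 vs smaller child 32 at index 1, swap → [32, 85, 36, 40, 46, 74, 38, 94]
  85 vs smaller child 40 at index 3, swap → [32, 40, 36, 85, 46, 74, 38, 94]
extract-min #2 returns 32:
  remove root 32; move last element 94 to root → [94, 40, 36, 85, 46, 74, 38]
  94 vs smaller child 36 at index 2, swap → [36, 40, 94, 85, 46, 74, 38]
  94 vs smaller child 38 at index 6, swap → [36, 40, 38, 85, 46, 74, 94]
extract-min #3 returns 36:
  remove root 36; move last element 94 to root → [94, 40, 38, 85, 46, 74]
  94 vs smaller child 38 at index 2, swap → [38, 40, 94, 85, 46, 74]
  94 vs only child 74 at index 5, swap → [38, 40, 74, 85, 46, 94]
extract-min #4 returns 38:
  remove root 38; move last element 94 to root → [94, 40, 74, 85, 46]
  94 vs smaller child 40 at index 1, swap → [40, 94, 74, 85, 46]
  94 vs smaller child 46 at index 4, swap → [40, 46, 74, 85, 94]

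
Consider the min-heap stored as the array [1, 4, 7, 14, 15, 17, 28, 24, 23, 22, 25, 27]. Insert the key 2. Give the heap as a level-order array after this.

[1, 4, 2, 14, 15, 7, 28, 24, 23, 22, 25, 27, 17]

append 2 at index 12 → [1, 4, 7, 14, 15, 17, 28, 24, 23, 22, 25, 27, 2]
2 < parent 17 at index 5, swap → [1, 4, 7, 14, 15, 2, 28, 24, 23, 22, 25, 27, 17]
2 < parent 7 at index 2, swap → [1, 4, 2, 14, 15, 7, 28, 24, 23, 22, 25, 27, 17]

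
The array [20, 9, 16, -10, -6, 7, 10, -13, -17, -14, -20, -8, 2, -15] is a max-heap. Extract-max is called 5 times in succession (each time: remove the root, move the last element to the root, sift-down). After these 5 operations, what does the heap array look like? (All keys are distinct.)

[2, -6, -14, -10, -8, -20, -15, -13, -17]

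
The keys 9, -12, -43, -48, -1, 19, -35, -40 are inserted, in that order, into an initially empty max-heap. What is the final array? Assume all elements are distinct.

Insert 9:
  append 9 at index 0 → [9] (no swap needed)
Insert -12:
  append -12 at index 1 → [9, -12] (no swap needed)
Insert -43:
  append -43 at index 2 → [9, -12, -43] (no swap needed)
Insert -48:
  append -48 at index 3 → [9, -12, -43, -48] (no swap needed)
Insert -1:
  append -1 at index 4 → [9, -12, -43, -48, -1]
  -1 > parent -12 at index 1, swap → [9, -1, -43, -48, -12]
Insert 19:
  append 19 at index 5 → [9, -1, -43, -48, -12, 19]
  19 > parent -43 at index 2, swap → [9, -1, 19, -48, -12, -43]
  19 > parent 9 at index 0, swap → [19, -1, 9, -48, -12, -43]
Insert -35:
  append -35 at index 6 → [19, -1, 9, -48, -12, -43, -35] (no swap needed)
Insert -40:
  append -40 at index 7 → [19, -1, 9, -48, -12, -43, -35, -40]
  -40 > parent -48 at index 3, swap → [19, -1, 9, -40, -12, -43, -35, -48]

[19, -1, 9, -40, -12, -43, -35, -48]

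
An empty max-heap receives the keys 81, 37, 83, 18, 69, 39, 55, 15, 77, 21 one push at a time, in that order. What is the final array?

[83, 77, 81, 69, 37, 39, 55, 15, 18, 21]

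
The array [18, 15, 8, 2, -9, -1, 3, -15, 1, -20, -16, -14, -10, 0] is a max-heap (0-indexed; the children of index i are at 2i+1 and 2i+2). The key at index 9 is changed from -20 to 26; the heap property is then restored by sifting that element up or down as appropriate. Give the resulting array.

[26, 18, 8, 2, 15, -1, 3, -15, 1, -9, -16, -14, -10, 0]

set index 9 from -20 to 26 → [18, 15, 8, 2, -9, -1, 3, -15, 1, 26, -16, -14, -10, 0]
26 > parent -9 at index 4, swap → [18, 15, 8, 2, 26, -1, 3, -15, 1, -9, -16, -14, -10, 0]
26 > parent 15 at index 1, swap → [18, 26, 8, 2, 15, -1, 3, -15, 1, -9, -16, -14, -10, 0]
26 > parent 18 at index 0, swap → [26, 18, 8, 2, 15, -1, 3, -15, 1, -9, -16, -14, -10, 0]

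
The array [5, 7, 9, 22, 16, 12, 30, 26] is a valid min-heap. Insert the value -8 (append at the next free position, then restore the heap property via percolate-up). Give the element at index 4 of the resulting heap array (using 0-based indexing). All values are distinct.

append -8 at index 8 → [5, 7, 9, 22, 16, 12, 30, 26, -8]
-8 < parent 22 at index 3, swap → [5, 7, 9, -8, 16, 12, 30, 26, 22]
-8 < parent 7 at index 1, swap → [5, -8, 9, 7, 16, 12, 30, 26, 22]
-8 < parent 5 at index 0, swap → [-8, 5, 9, 7, 16, 12, 30, 26, 22]
resulting array: [-8, 5, 9, 7, 16, 12, 30, 26, 22]

16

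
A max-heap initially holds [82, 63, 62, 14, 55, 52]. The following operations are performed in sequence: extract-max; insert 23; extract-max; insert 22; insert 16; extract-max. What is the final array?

extract-max → returns 82:
  remove root 82; move last element 52 to root → [52, 63, 62, 14, 55]
  52 vs larger child 63 at index 1, swap → [63, 52, 62, 14, 55]
  52 vs larger child 55 at index 4, swap → [63, 55, 62, 14, 52]
insert 23:
  append 23 at index 5 → [63, 55, 62, 14, 52, 23] (no swap needed)
extract-max → returns 63:
  remove root 63; move last element 23 to root → [23, 55, 62, 14, 52]
  23 vs larger child 62 at index 2, swap → [62, 55, 23, 14, 52]
insert 22:
  append 22 at index 5 → [62, 55, 23, 14, 52, 22] (no swap needed)
insert 16:
  append 16 at index 6 → [62, 55, 23, 14, 52, 22, 16] (no swap needed)
extract-max → returns 62:
  remove root 62; move last element 16 to root → [16, 55, 23, 14, 52, 22]
  16 vs larger child 55 at index 1, swap → [55, 16, 23, 14, 52, 22]
  16 vs larger child 52 at index 4, swap → [55, 52, 23, 14, 16, 22]

[55, 52, 23, 14, 16, 22]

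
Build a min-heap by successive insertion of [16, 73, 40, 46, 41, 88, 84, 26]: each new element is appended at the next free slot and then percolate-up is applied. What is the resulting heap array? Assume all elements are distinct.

Insert 16:
  append 16 at index 0 → [16] (no swap needed)
Insert 73:
  append 73 at index 1 → [16, 73] (no swap needed)
Insert 40:
  append 40 at index 2 → [16, 73, 40] (no swap needed)
Insert 46:
  append 46 at index 3 → [16, 73, 40, 46]
  46 < parent 73 at index 1, swap → [16, 46, 40, 73]
Insert 41:
  append 41 at index 4 → [16, 46, 40, 73, 41]
  41 < parent 46 at index 1, swap → [16, 41, 40, 73, 46]
Insert 88:
  append 88 at index 5 → [16, 41, 40, 73, 46, 88] (no swap needed)
Insert 84:
  append 84 at index 6 → [16, 41, 40, 73, 46, 88, 84] (no swap needed)
Insert 26:
  append 26 at index 7 → [16, 41, 40, 73, 46, 88, 84, 26]
  26 < parent 73 at index 3, swap → [16, 41, 40, 26, 46, 88, 84, 73]
  26 < parent 41 at index 1, swap → [16, 26, 40, 41, 46, 88, 84, 73]

[16, 26, 40, 41, 46, 88, 84, 73]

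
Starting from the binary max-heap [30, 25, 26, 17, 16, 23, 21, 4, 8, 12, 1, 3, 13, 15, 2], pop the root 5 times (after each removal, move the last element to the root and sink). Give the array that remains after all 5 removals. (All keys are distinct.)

extract-max #1 returns 30:
  remove root 30; move last element 2 to root → [2, 25, 26, 17, 16, 23, 21, 4, 8, 12, 1, 3, 13, 15]
  2 vs larger child 26 at index 2, swap → [26, 25, 2, 17, 16, 23, 21, 4, 8, 12, 1, 3, 13, 15]
  2 vs larger child 23 at index 5, swap → [26, 25, 23, 17, 16, 2, 21, 4, 8, 12, 1, 3, 13, 15]
  2 vs larger child 13 at index 12, swap → [26, 25, 23, 17, 16, 13, 21, 4, 8, 12, 1, 3, 2, 15]
extract-max #2 returns 26:
  remove root 26; move last element 15 to root → [15, 25, 23, 17, 16, 13, 21, 4, 8, 12, 1, 3, 2]
  15 vs larger child 25 at index 1, swap → [25, 15, 23, 17, 16, 13, 21, 4, 8, 12, 1, 3, 2]
  15 vs larger child 17 at index 3, swap → [25, 17, 23, 15, 16, 13, 21, 4, 8, 12, 1, 3, 2]
extract-max #3 returns 25:
  remove root 25; move last element 2 to root → [2, 17, 23, 15, 16, 13, 21, 4, 8, 12, 1, 3]
  2 vs larger child 23 at index 2, swap → [23, 17, 2, 15, 16, 13, 21, 4, 8, 12, 1, 3]
  2 vs larger child 21 at index 6, swap → [23, 17, 21, 15, 16, 13, 2, 4, 8, 12, 1, 3]
extract-max #4 returns 23:
  remove root 23; move last element 3 to root → [3, 17, 21, 15, 16, 13, 2, 4, 8, 12, 1]
  3 vs larger child 21 at index 2, swap → [21, 17, 3, 15, 16, 13, 2, 4, 8, 12, 1]
  3 vs larger child 13 at index 5, swap → [21, 17, 13, 15, 16, 3, 2, 4, 8, 12, 1]
extract-max #5 returns 21:
  remove root 21; move last element 1 to root → [1, 17, 13, 15, 16, 3, 2, 4, 8, 12]
  1 vs larger child 17 at index 1, swap → [17, 1, 13, 15, 16, 3, 2, 4, 8, 12]
  1 vs larger child 16 at index 4, swap → [17, 16, 13, 15, 1, 3, 2, 4, 8, 12]
  1 vs only child 12 at index 9, swap → [17, 16, 13, 15, 12, 3, 2, 4, 8, 1]

[17, 16, 13, 15, 12, 3, 2, 4, 8, 1]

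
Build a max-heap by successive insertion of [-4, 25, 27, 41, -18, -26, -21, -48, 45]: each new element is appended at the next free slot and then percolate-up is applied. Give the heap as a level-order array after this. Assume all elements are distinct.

Insert -4:
  append -4 at index 0 → [-4] (no swap needed)
Insert 25:
  append 25 at index 1 → [-4, 25]
  25 > parent -4 at index 0, swap → [25, -4]
Insert 27:
  append 27 at index 2 → [25, -4, 27]
  27 > parent 25 at index 0, swap → [27, -4, 25]
Insert 41:
  append 41 at index 3 → [27, -4, 25, 41]
  41 > parent -4 at index 1, swap → [27, 41, 25, -4]
  41 > parent 27 at index 0, swap → [41, 27, 25, -4]
Insert -18:
  append -18 at index 4 → [41, 27, 25, -4, -18] (no swap needed)
Insert -26:
  append -26 at index 5 → [41, 27, 25, -4, -18, -26] (no swap needed)
Insert -21:
  append -21 at index 6 → [41, 27, 25, -4, -18, -26, -21] (no swap needed)
Insert -48:
  append -48 at index 7 → [41, 27, 25, -4, -18, -26, -21, -48] (no swap needed)
Insert 45:
  append 45 at index 8 → [41, 27, 25, -4, -18, -26, -21, -48, 45]
  45 > parent -4 at index 3, swap → [41, 27, 25, 45, -18, -26, -21, -48, -4]
  45 > parent 27 at index 1, swap → [41, 45, 25, 27, -18, -26, -21, -48, -4]
  45 > parent 41 at index 0, swap → [45, 41, 25, 27, -18, -26, -21, -48, -4]

[45, 41, 25, 27, -18, -26, -21, -48, -4]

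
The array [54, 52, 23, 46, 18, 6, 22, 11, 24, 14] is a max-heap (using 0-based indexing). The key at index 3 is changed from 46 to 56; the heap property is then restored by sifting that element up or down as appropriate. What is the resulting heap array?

set index 3 from 46 to 56 → [54, 52, 23, 56, 18, 6, 22, 11, 24, 14]
56 > parent 52 at index 1, swap → [54, 56, 23, 52, 18, 6, 22, 11, 24, 14]
56 > parent 54 at index 0, swap → [56, 54, 23, 52, 18, 6, 22, 11, 24, 14]

[56, 54, 23, 52, 18, 6, 22, 11, 24, 14]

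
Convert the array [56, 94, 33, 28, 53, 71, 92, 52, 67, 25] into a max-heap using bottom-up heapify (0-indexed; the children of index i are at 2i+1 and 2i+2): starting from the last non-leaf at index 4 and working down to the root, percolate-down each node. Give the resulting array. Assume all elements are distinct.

[94, 67, 92, 56, 53, 71, 33, 52, 28, 25]

sift down from index 4: already satisfies heap property
sift down from index 3:
  28 vs larger child 67 at index 8, swap → [56, 94, 33, 67, 53, 71, 92, 52, 28, 25]
sift down from index 2:
  33 vs larger child 92 at index 6, swap → [56, 94, 92, 67, 53, 71, 33, 52, 28, 25]
sift down from index 1: already satisfies heap property
sift down from index 0:
  56 vs larger child 94 at index 1, swap → [94, 56, 92, 67, 53, 71, 33, 52, 28, 25]
  56 vs larger child 67 at index 3, swap → [94, 67, 92, 56, 53, 71, 33, 52, 28, 25]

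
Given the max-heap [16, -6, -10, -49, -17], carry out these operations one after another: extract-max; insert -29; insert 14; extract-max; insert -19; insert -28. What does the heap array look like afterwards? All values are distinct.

[-6, -17, -10, -49, -29, -19, -28]

extract-max → returns 16:
  remove root 16; move last element -17 to root → [-17, -6, -10, -49]
  -17 vs larger child -6 at index 1, swap → [-6, -17, -10, -49]
insert -29:
  append -29 at index 4 → [-6, -17, -10, -49, -29] (no swap needed)
insert 14:
  append 14 at index 5 → [-6, -17, -10, -49, -29, 14]
  14 > parent -10 at index 2, swap → [-6, -17, 14, -49, -29, -10]
  14 > parent -6 at index 0, swap → [14, -17, -6, -49, -29, -10]
extract-max → returns 14:
  remove root 14; move last element -10 to root → [-10, -17, -6, -49, -29]
  -10 vs larger child -6 at index 2, swap → [-6, -17, -10, -49, -29]
insert -19:
  append -19 at index 5 → [-6, -17, -10, -49, -29, -19] (no swap needed)
insert -28:
  append -28 at index 6 → [-6, -17, -10, -49, -29, -19, -28] (no swap needed)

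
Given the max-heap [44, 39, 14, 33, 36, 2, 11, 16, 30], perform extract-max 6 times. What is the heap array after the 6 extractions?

[14, 11, 2]

extract-max #1 returns 44:
  remove root 44; move last element 30 to root → [30, 39, 14, 33, 36, 2, 11, 16]
  30 vs larger child 39 at index 1, swap → [39, 30, 14, 33, 36, 2, 11, 16]
  30 vs larger child 36 at index 4, swap → [39, 36, 14, 33, 30, 2, 11, 16]
extract-max #2 returns 39:
  remove root 39; move last element 16 to root → [16, 36, 14, 33, 30, 2, 11]
  16 vs larger child 36 at index 1, swap → [36, 16, 14, 33, 30, 2, 11]
  16 vs larger child 33 at index 3, swap → [36, 33, 14, 16, 30, 2, 11]
extract-max #3 returns 36:
  remove root 36; move last element 11 to root → [11, 33, 14, 16, 30, 2]
  11 vs larger child 33 at index 1, swap → [33, 11, 14, 16, 30, 2]
  11 vs larger child 30 at index 4, swap → [33, 30, 14, 16, 11, 2]
extract-max #4 returns 33:
  remove root 33; move last element 2 to root → [2, 30, 14, 16, 11]
  2 vs larger child 30 at index 1, swap → [30, 2, 14, 16, 11]
  2 vs larger child 16 at index 3, swap → [30, 16, 14, 2, 11]
extract-max #5 returns 30:
  remove root 30; move last element 11 to root → [11, 16, 14, 2]
  11 vs larger child 16 at index 1, swap → [16, 11, 14, 2]
extract-max #6 returns 16:
  remove root 16; move last element 2 to root → [2, 11, 14]
  2 vs larger child 14 at index 2, swap → [14, 11, 2]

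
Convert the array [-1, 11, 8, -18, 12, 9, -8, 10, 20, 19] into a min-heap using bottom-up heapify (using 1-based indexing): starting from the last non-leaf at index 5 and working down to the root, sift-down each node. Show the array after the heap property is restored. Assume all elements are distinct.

sift down from index 5: already satisfies heap property
sift down from index 4: already satisfies heap property
sift down from index 3:
  8 vs smaller child -8 at index 7, swap → [-1, 11, -8, -18, 12, 9, 8, 10, 20, 19]
sift down from index 2:
  11 vs smaller child -18 at index 4, swap → [-1, -18, -8, 11, 12, 9, 8, 10, 20, 19]
  11 vs smaller child 10 at index 8, swap → [-1, -18, -8, 10, 12, 9, 8, 11, 20, 19]
sift down from index 1:
  -1 vs smaller child -18 at index 2, swap → [-18, -1, -8, 10, 12, 9, 8, 11, 20, 19]

[-18, -1, -8, 10, 12, 9, 8, 11, 20, 19]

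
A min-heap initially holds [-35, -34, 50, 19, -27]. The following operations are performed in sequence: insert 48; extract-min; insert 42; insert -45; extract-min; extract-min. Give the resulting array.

insert 48:
  append 48 at index 5 → [-35, -34, 50, 19, -27, 48]
  48 < parent 50 at index 2, swap → [-35, -34, 48, 19, -27, 50]
extract-min → returns -35:
  remove root -35; move last element 50 to root → [50, -34, 48, 19, -27]
  50 vs smaller child -34 at index 1, swap → [-34, 50, 48, 19, -27]
  50 vs smaller child -27 at index 4, swap → [-34, -27, 48, 19, 50]
insert 42:
  append 42 at index 5 → [-34, -27, 48, 19, 50, 42]
  42 < parent 48 at index 2, swap → [-34, -27, 42, 19, 50, 48]
insert -45:
  append -45 at index 6 → [-34, -27, 42, 19, 50, 48, -45]
  -45 < parent 42 at index 2, swap → [-34, -27, -45, 19, 50, 48, 42]
  -45 < parent -34 at index 0, swap → [-45, -27, -34, 19, 50, 48, 42]
extract-min → returns -45:
  remove root -45; move last element 42 to root → [42, -27, -34, 19, 50, 48]
  42 vs smaller child -34 at index 2, swap → [-34, -27, 42, 19, 50, 48]
extract-min → returns -34:
  remove root -34; move last element 48 to root → [48, -27, 42, 19, 50]
  48 vs smaller child -27 at index 1, swap → [-27, 48, 42, 19, 50]
  48 vs smaller child 19 at index 3, swap → [-27, 19, 42, 48, 50]

[-27, 19, 42, 48, 50]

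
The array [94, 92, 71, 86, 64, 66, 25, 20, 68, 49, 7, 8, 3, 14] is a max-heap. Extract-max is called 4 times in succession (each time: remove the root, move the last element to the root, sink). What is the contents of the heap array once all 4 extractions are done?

extract-max #1 returns 94:
  remove root 94; move last element 14 to root → [14, 92, 71, 86, 64, 66, 25, 20, 68, 49, 7, 8, 3]
  14 vs larger child 92 at index 1, swap → [92, 14, 71, 86, 64, 66, 25, 20, 68, 49, 7, 8, 3]
  14 vs larger child 86 at index 3, swap → [92, 86, 71, 14, 64, 66, 25, 20, 68, 49, 7, 8, 3]
  14 vs larger child 68 at index 8, swap → [92, 86, 71, 68, 64, 66, 25, 20, 14, 49, 7, 8, 3]
extract-max #2 returns 92:
  remove root 92; move last element 3 to root → [3, 86, 71, 68, 64, 66, 25, 20, 14, 49, 7, 8]
  3 vs larger child 86 at index 1, swap → [86, 3, 71, 68, 64, 66, 25, 20, 14, 49, 7, 8]
  3 vs larger child 68 at index 3, swap → [86, 68, 71, 3, 64, 66, 25, 20, 14, 49, 7, 8]
  3 vs larger child 20 at index 7, swap → [86, 68, 71, 20, 64, 66, 25, 3, 14, 49, 7, 8]
extract-max #3 returns 86:
  remove root 86; move last element 8 to root → [8, 68, 71, 20, 64, 66, 25, 3, 14, 49, 7]
  8 vs larger child 71 at index 2, swap → [71, 68, 8, 20, 64, 66, 25, 3, 14, 49, 7]
  8 vs larger child 66 at index 5, swap → [71, 68, 66, 20, 64, 8, 25, 3, 14, 49, 7]
extract-max #4 returns 71:
  remove root 71; move last element 7 to root → [7, 68, 66, 20, 64, 8, 25, 3, 14, 49]
  7 vs larger child 68 at index 1, swap → [68, 7, 66, 20, 64, 8, 25, 3, 14, 49]
  7 vs larger child 64 at index 4, swap → [68, 64, 66, 20, 7, 8, 25, 3, 14, 49]
  7 vs only child 49 at index 9, swap → [68, 64, 66, 20, 49, 8, 25, 3, 14, 7]

[68, 64, 66, 20, 49, 8, 25, 3, 14, 7]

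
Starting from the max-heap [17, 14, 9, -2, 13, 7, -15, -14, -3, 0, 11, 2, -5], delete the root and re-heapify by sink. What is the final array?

remove root 17; move last element -5 to root → [-5, 14, 9, -2, 13, 7, -15, -14, -3, 0, 11, 2]
-5 vs larger child 14 at index 1, swap → [14, -5, 9, -2, 13, 7, -15, -14, -3, 0, 11, 2]
-5 vs larger child 13 at index 4, swap → [14, 13, 9, -2, -5, 7, -15, -14, -3, 0, 11, 2]
-5 vs larger child 11 at index 10, swap → [14, 13, 9, -2, 11, 7, -15, -14, -3, 0, -5, 2]

[14, 13, 9, -2, 11, 7, -15, -14, -3, 0, -5, 2]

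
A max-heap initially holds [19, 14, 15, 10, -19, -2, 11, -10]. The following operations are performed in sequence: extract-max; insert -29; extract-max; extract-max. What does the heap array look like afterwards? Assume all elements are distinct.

extract-max → returns 19:
  remove root 19; move last element -10 to root → [-10, 14, 15, 10, -19, -2, 11]
  -10 vs larger child 15 at index 2, swap → [15, 14, -10, 10, -19, -2, 11]
  -10 vs larger child 11 at index 6, swap → [15, 14, 11, 10, -19, -2, -10]
insert -29:
  append -29 at index 7 → [15, 14, 11, 10, -19, -2, -10, -29] (no swap needed)
extract-max → returns 15:
  remove root 15; move last element -29 to root → [-29, 14, 11, 10, -19, -2, -10]
  -29 vs larger child 14 at index 1, swap → [14, -29, 11, 10, -19, -2, -10]
  -29 vs larger child 10 at index 3, swap → [14, 10, 11, -29, -19, -2, -10]
extract-max → returns 14:
  remove root 14; move last element -10 to root → [-10, 10, 11, -29, -19, -2]
  -10 vs larger child 11 at index 2, swap → [11, 10, -10, -29, -19, -2]
  -10 vs only child -2 at index 5, swap → [11, 10, -2, -29, -19, -10]

[11, 10, -2, -29, -19, -10]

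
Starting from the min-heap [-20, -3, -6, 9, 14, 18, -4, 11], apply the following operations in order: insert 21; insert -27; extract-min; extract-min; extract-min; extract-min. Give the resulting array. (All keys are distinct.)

insert 21:
  append 21 at index 8 → [-20, -3, -6, 9, 14, 18, -4, 11, 21] (no swap needed)
insert -27:
  append -27 at index 9 → [-20, -3, -6, 9, 14, 18, -4, 11, 21, -27]
  -27 < parent 14 at index 4, swap → [-20, -3, -6, 9, -27, 18, -4, 11, 21, 14]
  -27 < parent -3 at index 1, swap → [-20, -27, -6, 9, -3, 18, -4, 11, 21, 14]
  -27 < parent -20 at index 0, swap → [-27, -20, -6, 9, -3, 18, -4, 11, 21, 14]
extract-min → returns -27:
  remove root -27; move last element 14 to root → [14, -20, -6, 9, -3, 18, -4, 11, 21]
  14 vs smaller child -20 at index 1, swap → [-20, 14, -6, 9, -3, 18, -4, 11, 21]
  14 vs smaller child -3 at index 4, swap → [-20, -3, -6, 9, 14, 18, -4, 11, 21]
extract-min → returns -20:
  remove root -20; move last element 21 to root → [21, -3, -6, 9, 14, 18, -4, 11]
  21 vs smaller child -6 at index 2, swap → [-6, -3, 21, 9, 14, 18, -4, 11]
  21 vs smaller child -4 at index 6, swap → [-6, -3, -4, 9, 14, 18, 21, 11]
extract-min → returns -6:
  remove root -6; move last element 11 to root → [11, -3, -4, 9, 14, 18, 21]
  11 vs smaller child -4 at index 2, swap → [-4, -3, 11, 9, 14, 18, 21]
extract-min → returns -4:
  remove root -4; move last element 21 to root → [21, -3, 11, 9, 14, 18]
  21 vs smaller child -3 at index 1, swap → [-3, 21, 11, 9, 14, 18]
  21 vs smaller child 9 at index 3, swap → [-3, 9, 11, 21, 14, 18]

[-3, 9, 11, 21, 14, 18]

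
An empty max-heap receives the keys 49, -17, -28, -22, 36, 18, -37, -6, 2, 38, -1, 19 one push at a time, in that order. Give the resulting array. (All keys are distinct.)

Insert 49:
  append 49 at index 0 → [49] (no swap needed)
Insert -17:
  append -17 at index 1 → [49, -17] (no swap needed)
Insert -28:
  append -28 at index 2 → [49, -17, -28] (no swap needed)
Insert -22:
  append -22 at index 3 → [49, -17, -28, -22] (no swap needed)
Insert 36:
  append 36 at index 4 → [49, -17, -28, -22, 36]
  36 > parent -17 at index 1, swap → [49, 36, -28, -22, -17]
Insert 18:
  append 18 at index 5 → [49, 36, -28, -22, -17, 18]
  18 > parent -28 at index 2, swap → [49, 36, 18, -22, -17, -28]
Insert -37:
  append -37 at index 6 → [49, 36, 18, -22, -17, -28, -37] (no swap needed)
Insert -6:
  append -6 at index 7 → [49, 36, 18, -22, -17, -28, -37, -6]
  -6 > parent -22 at index 3, swap → [49, 36, 18, -6, -17, -28, -37, -22]
Insert 2:
  append 2 at index 8 → [49, 36, 18, -6, -17, -28, -37, -22, 2]
  2 > parent -6 at index 3, swap → [49, 36, 18, 2, -17, -28, -37, -22, -6]
Insert 38:
  append 38 at index 9 → [49, 36, 18, 2, -17, -28, -37, -22, -6, 38]
  38 > parent -17 at index 4, swap → [49, 36, 18, 2, 38, -28, -37, -22, -6, -17]
  38 > parent 36 at index 1, swap → [49, 38, 18, 2, 36, -28, -37, -22, -6, -17]
Insert -1:
  append -1 at index 10 → [49, 38, 18, 2, 36, -28, -37, -22, -6, -17, -1] (no swap needed)
Insert 19:
  append 19 at index 11 → [49, 38, 18, 2, 36, -28, -37, -22, -6, -17, -1, 19]
  19 > parent -28 at index 5, swap → [49, 38, 18, 2, 36, 19, -37, -22, -6, -17, -1, -28]
  19 > parent 18 at index 2, swap → [49, 38, 19, 2, 36, 18, -37, -22, -6, -17, -1, -28]

[49, 38, 19, 2, 36, 18, -37, -22, -6, -17, -1, -28]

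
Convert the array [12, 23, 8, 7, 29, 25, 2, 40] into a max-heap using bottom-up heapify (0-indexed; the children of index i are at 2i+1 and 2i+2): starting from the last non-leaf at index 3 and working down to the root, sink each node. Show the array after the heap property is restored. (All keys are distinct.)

[40, 29, 25, 23, 12, 8, 2, 7]

sift down from index 3:
  7 vs only child 40 at index 7, swap → [12, 23, 8, 40, 29, 25, 2, 7]
sift down from index 2:
  8 vs larger child 25 at index 5, swap → [12, 23, 25, 40, 29, 8, 2, 7]
sift down from index 1:
  23 vs larger child 40 at index 3, swap → [12, 40, 25, 23, 29, 8, 2, 7]
sift down from index 0:
  12 vs larger child 40 at index 1, swap → [40, 12, 25, 23, 29, 8, 2, 7]
  12 vs larger child 29 at index 4, swap → [40, 29, 25, 23, 12, 8, 2, 7]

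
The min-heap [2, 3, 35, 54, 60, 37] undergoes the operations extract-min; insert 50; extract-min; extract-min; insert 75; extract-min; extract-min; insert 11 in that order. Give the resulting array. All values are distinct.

extract-min → returns 2:
  remove root 2; move last element 37 to root → [37, 3, 35, 54, 60]
  37 vs smaller child 3 at index 1, swap → [3, 37, 35, 54, 60]
insert 50:
  append 50 at index 5 → [3, 37, 35, 54, 60, 50] (no swap needed)
extract-min → returns 3:
  remove root 3; move last element 50 to root → [50, 37, 35, 54, 60]
  50 vs smaller child 35 at index 2, swap → [35, 37, 50, 54, 60]
extract-min → returns 35:
  remove root 35; move last element 60 to root → [60, 37, 50, 54]
  60 vs smaller child 37 at index 1, swap → [37, 60, 50, 54]
  60 vs only child 54 at index 3, swap → [37, 54, 50, 60]
insert 75:
  append 75 at index 4 → [37, 54, 50, 60, 75] (no swap needed)
extract-min → returns 37:
  remove root 37; move last element 75 to root → [75, 54, 50, 60]
  75 vs smaller child 50 at index 2, swap → [50, 54, 75, 60]
extract-min → returns 50:
  remove root 50; move last element 60 to root → [60, 54, 75]
  60 vs smaller child 54 at index 1, swap → [54, 60, 75]
insert 11:
  append 11 at index 3 → [54, 60, 75, 11]
  11 < parent 60 at index 1, swap → [54, 11, 75, 60]
  11 < parent 54 at index 0, swap → [11, 54, 75, 60]

[11, 54, 75, 60]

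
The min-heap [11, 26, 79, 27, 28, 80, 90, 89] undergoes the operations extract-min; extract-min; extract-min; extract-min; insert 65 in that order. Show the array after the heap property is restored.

extract-min → returns 11:
  remove root 11; move last element 89 to root → [89, 26, 79, 27, 28, 80, 90]
  89 vs smaller child 26 at index 1, swap → [26, 89, 79, 27, 28, 80, 90]
  89 vs smaller child 27 at index 3, swap → [26, 27, 79, 89, 28, 80, 90]
extract-min → returns 26:
  remove root 26; move last element 90 to root → [90, 27, 79, 89, 28, 80]
  90 vs smaller child 27 at index 1, swap → [27, 90, 79, 89, 28, 80]
  90 vs smaller child 28 at index 4, swap → [27, 28, 79, 89, 90, 80]
extract-min → returns 27:
  remove root 27; move last element 80 to root → [80, 28, 79, 89, 90]
  80 vs smaller child 28 at index 1, swap → [28, 80, 79, 89, 90]
extract-min → returns 28:
  remove root 28; move last element 90 to root → [90, 80, 79, 89]
  90 vs smaller child 79 at index 2, swap → [79, 80, 90, 89]
insert 65:
  append 65 at index 4 → [79, 80, 90, 89, 65]
  65 < parent 80 at index 1, swap → [79, 65, 90, 89, 80]
  65 < parent 79 at index 0, swap → [65, 79, 90, 89, 80]

[65, 79, 90, 89, 80]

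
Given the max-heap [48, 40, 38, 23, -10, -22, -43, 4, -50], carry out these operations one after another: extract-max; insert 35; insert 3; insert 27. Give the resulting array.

[40, 35, 38, 23, 27, -22, -43, -50, 4, -10, 3]

extract-max → returns 48:
  remove root 48; move last element -50 to root → [-50, 40, 38, 23, -10, -22, -43, 4]
  -50 vs larger child 40 at index 1, swap → [40, -50, 38, 23, -10, -22, -43, 4]
  -50 vs larger child 23 at index 3, swap → [40, 23, 38, -50, -10, -22, -43, 4]
  -50 vs only child 4 at index 7, swap → [40, 23, 38, 4, -10, -22, -43, -50]
insert 35:
  append 35 at index 8 → [40, 23, 38, 4, -10, -22, -43, -50, 35]
  35 > parent 4 at index 3, swap → [40, 23, 38, 35, -10, -22, -43, -50, 4]
  35 > parent 23 at index 1, swap → [40, 35, 38, 23, -10, -22, -43, -50, 4]
insert 3:
  append 3 at index 9 → [40, 35, 38, 23, -10, -22, -43, -50, 4, 3]
  3 > parent -10 at index 4, swap → [40, 35, 38, 23, 3, -22, -43, -50, 4, -10]
insert 27:
  append 27 at index 10 → [40, 35, 38, 23, 3, -22, -43, -50, 4, -10, 27]
  27 > parent 3 at index 4, swap → [40, 35, 38, 23, 27, -22, -43, -50, 4, -10, 3]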